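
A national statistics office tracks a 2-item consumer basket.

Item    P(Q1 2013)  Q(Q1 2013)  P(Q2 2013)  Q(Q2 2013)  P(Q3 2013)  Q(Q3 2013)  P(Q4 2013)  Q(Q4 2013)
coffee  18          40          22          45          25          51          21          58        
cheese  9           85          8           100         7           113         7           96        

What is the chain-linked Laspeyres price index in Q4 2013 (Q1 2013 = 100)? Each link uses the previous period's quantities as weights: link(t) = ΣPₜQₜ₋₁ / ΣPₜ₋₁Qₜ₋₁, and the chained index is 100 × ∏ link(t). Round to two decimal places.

96.53

Link Q1 2013→Q2 2013:
ΣP(Q2 2013)Q(Q1 2013) = 22×40 + 8×85 = 880 + 680 = 1560
ΣP(Q1 2013)Q(Q1 2013) = 18×40 + 9×85 = 720 + 765 = 1485
link = 1560/1485 = 1.050505
Link Q2 2013→Q3 2013:
ΣP(Q3 2013)Q(Q2 2013) = 25×45 + 7×100 = 1125 + 700 = 1825
ΣP(Q2 2013)Q(Q2 2013) = 22×45 + 8×100 = 990 + 800 = 1790
link = 1825/1790 = 1.019553
Link Q3 2013→Q4 2013:
ΣP(Q4 2013)Q(Q3 2013) = 21×51 + 7×113 = 1071 + 791 = 1862
ΣP(Q3 2013)Q(Q3 2013) = 25×51 + 7×113 = 1275 + 791 = 2066
link = 1862/2066 = 0.901258
Chained index = 100 × 1.050505 × 1.019553 × 0.901258 = 96.5289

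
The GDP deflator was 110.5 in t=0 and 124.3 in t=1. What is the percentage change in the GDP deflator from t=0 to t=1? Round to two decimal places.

Change = (124.3 − 110.5) / 110.5 × 100
       = 13.8 / 110.5 × 100 = 12.4887%

12.49%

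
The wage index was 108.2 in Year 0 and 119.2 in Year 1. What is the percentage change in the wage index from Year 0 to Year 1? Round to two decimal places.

10.17%

Change = (119.2 − 108.2) / 108.2 × 100
       = 11.0 / 108.2 × 100 = 10.1664%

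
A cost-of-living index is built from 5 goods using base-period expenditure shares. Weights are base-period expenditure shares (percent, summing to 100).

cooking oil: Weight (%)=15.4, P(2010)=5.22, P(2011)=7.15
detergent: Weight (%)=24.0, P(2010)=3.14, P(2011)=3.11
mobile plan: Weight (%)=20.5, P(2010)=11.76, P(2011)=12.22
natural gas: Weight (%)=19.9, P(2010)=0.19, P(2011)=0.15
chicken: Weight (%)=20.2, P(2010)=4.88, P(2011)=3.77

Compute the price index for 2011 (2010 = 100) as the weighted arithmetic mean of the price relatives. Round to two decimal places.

97.48

cooking oil: 15.4 × (7.15/5.22) = 15.4 × 1.369732 = 21.0939
detergent: 24.0 × (3.11/3.14) = 24.0 × 0.990446 = 23.7707
mobile plan: 20.5 × (12.22/11.76) = 20.5 × 1.039116 = 21.3019
natural gas: 19.9 × (0.15/0.19) = 19.9 × 0.789474 = 15.7105
chicken: 20.2 × (3.77/4.88) = 20.2 × 0.772541 = 15.6053
Index = Σ wᵢ·(p₁ᵢ/p₀ᵢ) = 21.0939 + 23.7707 + 21.3019 + 15.7105 + 15.6053 = 97.4823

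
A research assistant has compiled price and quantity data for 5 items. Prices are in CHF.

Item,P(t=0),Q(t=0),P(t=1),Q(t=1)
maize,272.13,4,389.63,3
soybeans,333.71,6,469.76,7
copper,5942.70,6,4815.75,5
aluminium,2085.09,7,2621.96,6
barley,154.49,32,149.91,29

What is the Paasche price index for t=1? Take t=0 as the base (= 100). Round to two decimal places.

Paasche price index uses current-period quantities as weights.
ΣP(t=1)·Q(t=1) = 389.63×3 + 469.76×7 + 4815.75×5 + 2621.96×6 + 149.91×29 = 1168.89 + 3288.32 + 24078.75 + 15731.76 + 4347.39 = 48615.11
ΣP(t=0)·Q(t=1) = 272.13×3 + 333.71×7 + 5942.70×5 + 2085.09×6 + 154.49×29 = 816.39 + 2335.97 + 29713.5 + 12510.54 + 4480.21 = 49856.61
Index = 48615.11 / 49856.61 × 100 = 97.5099

97.51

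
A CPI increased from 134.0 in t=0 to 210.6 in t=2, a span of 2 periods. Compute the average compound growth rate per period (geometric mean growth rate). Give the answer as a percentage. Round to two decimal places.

Growth factor = (210.6/134.0)^(1/2) = (1.571642)^(1/2) = 1.253651
Growth rate = 1.253651 − 1 = 0.253651 = 25.3651%

25.37%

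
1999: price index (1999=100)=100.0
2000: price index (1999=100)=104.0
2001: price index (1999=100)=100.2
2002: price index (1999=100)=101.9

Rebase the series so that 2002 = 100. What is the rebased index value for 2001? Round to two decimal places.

98.33

Rebased(2001) = 100.2 / 101.9 × 100 = 98.3317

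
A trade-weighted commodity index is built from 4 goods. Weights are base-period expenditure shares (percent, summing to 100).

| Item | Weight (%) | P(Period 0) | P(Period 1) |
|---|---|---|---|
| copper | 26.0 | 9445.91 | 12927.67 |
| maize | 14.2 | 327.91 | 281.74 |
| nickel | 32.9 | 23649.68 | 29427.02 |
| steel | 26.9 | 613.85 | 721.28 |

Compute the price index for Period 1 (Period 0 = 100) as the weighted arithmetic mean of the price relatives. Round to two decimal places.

120.33

copper: 26.0 × (12927.67/9445.91) = 26.0 × 1.368600 = 35.5836
maize: 14.2 × (281.74/327.91) = 14.2 × 0.859199 = 12.2006
nickel: 32.9 × (29427.02/23649.68) = 32.9 × 1.244288 = 40.9371
steel: 26.9 × (721.28/613.85) = 26.9 × 1.175010 = 31.6078
Index = Σ wᵢ·(p₁ᵢ/p₀ᵢ) = 35.5836 + 12.2006 + 40.9371 + 31.6078 = 120.3291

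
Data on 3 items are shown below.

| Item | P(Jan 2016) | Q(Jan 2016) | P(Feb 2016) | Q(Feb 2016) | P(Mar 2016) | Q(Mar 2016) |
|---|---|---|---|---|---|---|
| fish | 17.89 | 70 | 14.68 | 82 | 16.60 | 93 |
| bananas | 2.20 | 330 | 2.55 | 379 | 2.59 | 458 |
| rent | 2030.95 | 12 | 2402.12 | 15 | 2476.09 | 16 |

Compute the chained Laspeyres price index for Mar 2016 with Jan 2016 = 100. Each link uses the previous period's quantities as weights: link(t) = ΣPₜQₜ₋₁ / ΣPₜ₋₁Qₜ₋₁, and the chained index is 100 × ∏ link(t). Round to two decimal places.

Link Jan 2016→Feb 2016:
ΣP(Feb 2016)Q(Jan 2016) = 14.68×70 + 2.55×330 + 2402.12×12 = 1027.6 + 841.5 + 28825.44 = 30694.54
ΣP(Jan 2016)Q(Jan 2016) = 17.89×70 + 2.20×330 + 2030.95×12 = 1252.3 + 726 + 24371.4 = 26349.7
link = 30694.54/26349.7 = 1.164891
Link Feb 2016→Mar 2016:
ΣP(Mar 2016)Q(Feb 2016) = 16.60×82 + 2.59×379 + 2476.09×15 = 1361.2 + 981.61 + 37141.35 = 39484.16
ΣP(Feb 2016)Q(Feb 2016) = 14.68×82 + 2.55×379 + 2402.12×15 = 1203.76 + 966.45 + 36031.8 = 38202.01
link = 39484.16/38202.01 = 1.033562
Chained index = 100 × 1.164891 × 1.033562 = 120.3988

120.40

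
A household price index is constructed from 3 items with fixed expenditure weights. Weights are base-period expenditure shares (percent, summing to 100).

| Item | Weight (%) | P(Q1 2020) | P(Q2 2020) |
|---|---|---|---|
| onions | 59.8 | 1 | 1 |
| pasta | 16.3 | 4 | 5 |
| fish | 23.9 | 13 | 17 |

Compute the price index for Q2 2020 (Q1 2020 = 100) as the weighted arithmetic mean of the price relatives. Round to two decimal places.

111.43

onions: 59.8 × (1/1) = 59.8 × 1.000000 = 59.8000
pasta: 16.3 × (5/4) = 16.3 × 1.250000 = 20.3750
fish: 23.9 × (17/13) = 23.9 × 1.307692 = 31.2538
Index = Σ wᵢ·(p₁ᵢ/p₀ᵢ) = 59.8000 + 20.3750 + 31.2538 = 111.4288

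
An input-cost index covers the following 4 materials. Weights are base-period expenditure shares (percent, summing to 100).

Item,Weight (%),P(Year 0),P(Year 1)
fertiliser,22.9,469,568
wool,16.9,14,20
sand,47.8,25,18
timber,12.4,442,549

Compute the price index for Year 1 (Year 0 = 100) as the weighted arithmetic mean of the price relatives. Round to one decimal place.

fertiliser: 22.9 × (568/469) = 22.9 × 1.211087 = 27.7339
wool: 16.9 × (20/14) = 16.9 × 1.428571 = 24.1429
sand: 47.8 × (18/25) = 47.8 × 0.720000 = 34.4160
timber: 12.4 × (549/442) = 12.4 × 1.242081 = 15.4018
Index = Σ wᵢ·(p₁ᵢ/p₀ᵢ) = 27.7339 + 24.1429 + 34.4160 + 15.4018 = 101.6946

101.7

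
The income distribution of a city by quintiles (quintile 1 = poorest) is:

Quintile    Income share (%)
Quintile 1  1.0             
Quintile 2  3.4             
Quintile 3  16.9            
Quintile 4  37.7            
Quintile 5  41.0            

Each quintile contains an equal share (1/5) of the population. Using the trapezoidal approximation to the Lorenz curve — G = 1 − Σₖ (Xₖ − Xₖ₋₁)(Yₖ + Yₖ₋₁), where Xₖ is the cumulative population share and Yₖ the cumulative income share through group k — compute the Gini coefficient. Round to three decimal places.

0.457

Cumulative income shares Yₖ: 0.0100, 0.0440, 0.2130, 0.5900, 1.0000
Σ (Xₖ−Xₖ₋₁)(Yₖ+Yₖ₋₁) = (1/5)(0.0100+0.0000) + (1/5)(0.0440+0.0100) + (1/5)(0.2130+0.0440) + (1/5)(0.5900+0.2130) + (1/5)(1.0000+0.5900)
  = 0.0020 + 0.0108 + 0.0514 + 0.1606 + 0.3180 = 0.5428
G = 1 − 0.5428 = 0.4572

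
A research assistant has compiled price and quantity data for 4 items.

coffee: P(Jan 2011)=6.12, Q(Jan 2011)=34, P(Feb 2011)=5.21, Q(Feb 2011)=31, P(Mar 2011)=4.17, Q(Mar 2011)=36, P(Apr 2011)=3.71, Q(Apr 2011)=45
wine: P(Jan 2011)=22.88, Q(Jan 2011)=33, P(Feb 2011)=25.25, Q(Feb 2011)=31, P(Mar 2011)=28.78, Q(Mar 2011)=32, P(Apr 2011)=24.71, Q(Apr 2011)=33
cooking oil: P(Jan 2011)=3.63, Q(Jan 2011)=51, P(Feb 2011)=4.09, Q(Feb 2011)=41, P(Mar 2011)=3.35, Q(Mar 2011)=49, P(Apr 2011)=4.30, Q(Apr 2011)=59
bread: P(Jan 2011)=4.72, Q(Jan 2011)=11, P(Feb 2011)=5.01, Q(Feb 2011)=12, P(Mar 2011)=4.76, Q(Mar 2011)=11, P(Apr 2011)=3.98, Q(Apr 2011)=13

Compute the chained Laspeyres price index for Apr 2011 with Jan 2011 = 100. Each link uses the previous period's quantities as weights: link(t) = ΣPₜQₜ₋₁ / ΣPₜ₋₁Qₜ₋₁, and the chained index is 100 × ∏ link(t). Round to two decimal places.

100.82

Link Jan 2011→Feb 2011:
ΣP(Feb 2011)Q(Jan 2011) = 5.21×34 + 25.25×33 + 4.09×51 + 5.01×11 = 177.14 + 833.25 + 208.59 + 55.11 = 1274.09
ΣP(Jan 2011)Q(Jan 2011) = 6.12×34 + 22.88×33 + 3.63×51 + 4.72×11 = 208.08 + 755.04 + 185.13 + 51.92 = 1200.17
link = 1274.09/1200.17 = 1.061591
Link Feb 2011→Mar 2011:
ΣP(Mar 2011)Q(Feb 2011) = 4.17×31 + 28.78×31 + 3.35×41 + 4.76×12 = 129.27 + 892.18 + 137.35 + 57.12 = 1215.92
ΣP(Feb 2011)Q(Feb 2011) = 5.21×31 + 25.25×31 + 4.09×41 + 5.01×12 = 161.51 + 782.75 + 167.69 + 60.12 = 1172.07
link = 1215.92/1172.07 = 1.037412
Link Mar 2011→Apr 2011:
ΣP(Apr 2011)Q(Mar 2011) = 3.71×36 + 24.71×32 + 4.30×49 + 3.98×11 = 133.56 + 790.72 + 210.7 + 43.78 = 1178.76
ΣP(Mar 2011)Q(Mar 2011) = 4.17×36 + 28.78×32 + 3.35×49 + 4.76×11 = 150.12 + 920.96 + 164.15 + 52.36 = 1287.59
link = 1178.76/1287.59 = 0.915478
Chained index = 100 × 1.061591 × 1.037412 × 0.915478 = 100.8223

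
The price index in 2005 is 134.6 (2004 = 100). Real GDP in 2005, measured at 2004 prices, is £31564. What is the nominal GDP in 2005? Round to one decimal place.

42485.1

Nominal = Real × (Index/100) = 31564 × (134.6/100)
        = 31564 × 1.346 = 42485.1440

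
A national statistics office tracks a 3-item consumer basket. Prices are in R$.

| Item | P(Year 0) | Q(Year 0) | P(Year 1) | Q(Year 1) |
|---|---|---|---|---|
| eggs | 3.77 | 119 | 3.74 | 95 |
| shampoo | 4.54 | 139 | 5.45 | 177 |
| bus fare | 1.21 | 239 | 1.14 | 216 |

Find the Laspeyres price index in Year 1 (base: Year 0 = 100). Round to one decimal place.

Laspeyres price index uses base-period quantities as weights.
ΣP(Year 1)·Q(Year 0) = 3.74×119 + 5.45×139 + 1.14×239 = 445.06 + 757.55 + 272.46 = 1475.07
ΣP(Year 0)·Q(Year 0) = 3.77×119 + 4.54×139 + 1.21×239 = 448.63 + 631.06 + 289.19 = 1368.88
Index = 1475.07 / 1368.88 × 100 = 107.7574

107.8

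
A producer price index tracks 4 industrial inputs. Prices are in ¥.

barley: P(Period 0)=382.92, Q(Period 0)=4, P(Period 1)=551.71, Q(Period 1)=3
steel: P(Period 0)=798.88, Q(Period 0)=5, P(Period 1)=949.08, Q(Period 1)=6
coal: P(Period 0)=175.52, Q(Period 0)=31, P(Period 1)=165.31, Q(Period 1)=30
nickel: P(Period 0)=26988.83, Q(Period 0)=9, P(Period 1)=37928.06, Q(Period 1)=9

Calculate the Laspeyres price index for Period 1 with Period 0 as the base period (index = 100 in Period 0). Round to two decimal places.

Laspeyres price index uses base-period quantities as weights.
ΣP(Period 1)·Q(Period 0) = 551.71×4 + 949.08×5 + 165.31×31 + 37928.06×9 = 2206.84 + 4745.4 + 5124.61 + 341352.54 = 353429.39
ΣP(Period 0)·Q(Period 0) = 382.92×4 + 798.88×5 + 175.52×31 + 26988.83×9 = 1531.68 + 3994.4 + 5441.12 + 242899.47 = 253866.67
Index = 353429.39 / 253866.67 × 100 = 139.2185

139.22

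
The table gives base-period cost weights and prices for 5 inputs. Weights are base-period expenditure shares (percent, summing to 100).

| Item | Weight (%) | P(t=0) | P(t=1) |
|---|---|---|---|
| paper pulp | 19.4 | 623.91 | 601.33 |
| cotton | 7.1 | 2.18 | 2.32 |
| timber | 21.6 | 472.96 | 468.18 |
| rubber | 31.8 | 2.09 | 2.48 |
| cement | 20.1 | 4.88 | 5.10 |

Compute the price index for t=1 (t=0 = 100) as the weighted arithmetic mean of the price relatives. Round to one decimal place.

paper pulp: 19.4 × (601.33/623.91) = 19.4 × 0.963809 = 18.6979
cotton: 7.1 × (2.32/2.18) = 7.1 × 1.064220 = 7.5560
timber: 21.6 × (468.18/472.96) = 21.6 × 0.989893 = 21.3817
rubber: 31.8 × (2.48/2.09) = 31.8 × 1.186603 = 37.7340
cement: 20.1 × (5.10/4.88) = 20.1 × 1.045082 = 21.0061
Index = Σ wᵢ·(p₁ᵢ/p₀ᵢ) = 18.6979 + 7.5560 + 21.3817 + 37.7340 + 21.0061 = 106.3757

106.4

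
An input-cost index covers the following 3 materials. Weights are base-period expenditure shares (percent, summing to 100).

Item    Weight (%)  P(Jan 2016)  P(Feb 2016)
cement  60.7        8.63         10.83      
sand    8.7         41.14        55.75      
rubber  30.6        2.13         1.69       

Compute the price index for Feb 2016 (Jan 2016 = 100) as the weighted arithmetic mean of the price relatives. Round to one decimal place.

cement: 60.7 × (10.83/8.63) = 60.7 × 1.254925 = 76.1739
sand: 8.7 × (55.75/41.14) = 8.7 × 1.355129 = 11.7896
rubber: 30.6 × (1.69/2.13) = 30.6 × 0.793427 = 24.2789
Index = Σ wᵢ·(p₁ᵢ/p₀ᵢ) = 76.1739 + 11.7896 + 24.2789 = 112.2424

112.2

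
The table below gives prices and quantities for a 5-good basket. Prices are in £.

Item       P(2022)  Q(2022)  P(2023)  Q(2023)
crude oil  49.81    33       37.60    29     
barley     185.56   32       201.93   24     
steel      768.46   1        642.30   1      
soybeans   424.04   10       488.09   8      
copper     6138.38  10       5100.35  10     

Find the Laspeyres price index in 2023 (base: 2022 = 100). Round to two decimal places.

86.83

Laspeyres price index uses base-period quantities as weights.
ΣP(2023)·Q(2022) = 37.60×33 + 201.93×32 + 642.30×1 + 488.09×10 + 5100.35×10 = 1240.8 + 6461.76 + 642.3 + 4880.9 + 51003.5 = 64229.26
ΣP(2022)·Q(2022) = 49.81×33 + 185.56×32 + 768.46×1 + 424.04×10 + 6138.38×10 = 1643.73 + 5937.92 + 768.46 + 4240.4 + 61383.8 = 73974.31
Index = 64229.26 / 73974.31 × 100 = 86.8264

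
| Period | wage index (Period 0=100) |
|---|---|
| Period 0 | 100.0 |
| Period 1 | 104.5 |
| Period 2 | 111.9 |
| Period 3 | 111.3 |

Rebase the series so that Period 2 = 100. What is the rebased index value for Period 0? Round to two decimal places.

89.37

Rebased(Period 0) = 100.0 / 111.9 × 100 = 89.3655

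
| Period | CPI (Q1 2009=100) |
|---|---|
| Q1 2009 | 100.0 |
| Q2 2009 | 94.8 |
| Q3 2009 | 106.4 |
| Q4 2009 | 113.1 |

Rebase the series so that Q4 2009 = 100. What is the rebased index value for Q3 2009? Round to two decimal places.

94.08

Rebased(Q3 2009) = 106.4 / 113.1 × 100 = 94.0760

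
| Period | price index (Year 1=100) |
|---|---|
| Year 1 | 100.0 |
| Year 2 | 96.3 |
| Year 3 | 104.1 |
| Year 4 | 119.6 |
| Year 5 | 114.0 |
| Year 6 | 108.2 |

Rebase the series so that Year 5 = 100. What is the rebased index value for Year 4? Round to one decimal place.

104.9

Rebased(Year 4) = 119.6 / 114.0 × 100 = 104.9123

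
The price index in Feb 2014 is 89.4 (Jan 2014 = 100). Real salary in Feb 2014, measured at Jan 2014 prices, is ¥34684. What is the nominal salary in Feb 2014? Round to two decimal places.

Nominal = Real × (Index/100) = 34684 × (89.4/100)
        = 34684 × 0.894 = 31007.4960

31007.50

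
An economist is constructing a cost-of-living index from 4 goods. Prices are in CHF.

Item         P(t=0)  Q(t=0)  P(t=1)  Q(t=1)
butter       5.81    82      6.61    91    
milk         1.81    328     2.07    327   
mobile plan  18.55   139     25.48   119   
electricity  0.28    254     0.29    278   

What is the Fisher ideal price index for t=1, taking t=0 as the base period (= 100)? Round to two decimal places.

129.47

Laspeyres component (base-period weights):
ΣP(t=1)Q(t=0) = 6.61×82 + 2.07×328 + 25.48×139 + 0.29×254 = 542.02 + 678.96 + 3541.72 + 73.66 = 4836.36
ΣP(t=0)Q(t=0) = 5.81×82 + 1.81×328 + 18.55×139 + 0.28×254 = 476.42 + 593.68 + 2578.45 + 71.12 = 3719.67
L = 4836.36 / 3719.67 × 100 = 130.0212
Paasche component (current-period weights):
ΣP(t=1)Q(t=1) = 6.61×91 + 2.07×327 + 25.48×119 + 0.29×278 = 601.51 + 676.89 + 3032.12 + 80.62 = 4391.14
ΣP(t=0)Q(t=1) = 5.81×91 + 1.81×327 + 18.55×119 + 0.28×278 = 528.71 + 591.87 + 2207.45 + 77.84 = 3405.87
P = 4391.14 / 3405.87 × 100 = 128.9286
Fisher = √(L × P) = √(130.0212 × 128.9286) = 129.4737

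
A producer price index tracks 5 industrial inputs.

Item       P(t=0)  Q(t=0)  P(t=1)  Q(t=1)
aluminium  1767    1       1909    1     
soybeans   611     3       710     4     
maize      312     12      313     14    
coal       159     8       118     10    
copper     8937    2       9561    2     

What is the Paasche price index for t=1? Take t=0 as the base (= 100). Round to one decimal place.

105.0

Paasche price index uses current-period quantities as weights.
ΣP(t=1)·Q(t=1) = 1909×1 + 710×4 + 313×14 + 118×10 + 9561×2 = 1909 + 2840 + 4382 + 1180 + 19122 = 29433
ΣP(t=0)·Q(t=1) = 1767×1 + 611×4 + 312×14 + 159×10 + 8937×2 = 1767 + 2444 + 4368 + 1590 + 17874 = 28043
Index = 29433 / 28043 × 100 = 104.9567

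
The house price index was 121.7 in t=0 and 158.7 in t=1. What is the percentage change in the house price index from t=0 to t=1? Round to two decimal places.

Change = (158.7 − 121.7) / 121.7 × 100
       = 37.0 / 121.7 × 100 = 30.4026%

30.40%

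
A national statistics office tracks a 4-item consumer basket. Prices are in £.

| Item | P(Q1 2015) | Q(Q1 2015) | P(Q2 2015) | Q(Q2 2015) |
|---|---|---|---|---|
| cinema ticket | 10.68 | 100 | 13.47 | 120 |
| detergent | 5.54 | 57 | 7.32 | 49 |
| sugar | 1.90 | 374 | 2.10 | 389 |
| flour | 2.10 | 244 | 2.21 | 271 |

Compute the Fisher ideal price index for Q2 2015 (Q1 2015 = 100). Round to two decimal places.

Laspeyres component (base-period weights):
ΣP(Q2 2015)Q(Q1 2015) = 13.47×100 + 7.32×57 + 2.10×374 + 2.21×244 = 1347 + 417.24 + 785.4 + 539.24 = 3088.88
ΣP(Q1 2015)Q(Q1 2015) = 10.68×100 + 5.54×57 + 1.90×374 + 2.10×244 = 1068 + 315.78 + 710.6 + 512.4 = 2606.78
L = 3088.88 / 2606.78 × 100 = 118.4941
Paasche component (current-period weights):
ΣP(Q2 2015)Q(Q2 2015) = 13.47×120 + 7.32×49 + 2.10×389 + 2.21×271 = 1616.4 + 358.68 + 816.9 + 598.91 = 3390.89
ΣP(Q1 2015)Q(Q2 2015) = 10.68×120 + 5.54×49 + 1.90×389 + 2.10×271 = 1281.6 + 271.46 + 739.1 + 569.1 = 2861.26
P = 3390.89 / 2861.26 × 100 = 118.5104
Fisher = √(L × P) = √(118.4941 × 118.5104) = 118.5022

118.50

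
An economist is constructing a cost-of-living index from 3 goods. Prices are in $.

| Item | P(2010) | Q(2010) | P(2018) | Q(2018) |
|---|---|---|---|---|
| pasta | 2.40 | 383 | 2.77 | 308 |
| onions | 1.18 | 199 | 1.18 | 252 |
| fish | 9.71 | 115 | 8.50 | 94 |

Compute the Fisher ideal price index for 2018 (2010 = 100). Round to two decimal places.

Laspeyres component (base-period weights):
ΣP(2018)Q(2010) = 2.77×383 + 1.18×199 + 8.50×115 = 1060.91 + 234.82 + 977.5 = 2273.23
ΣP(2010)Q(2010) = 2.40×383 + 1.18×199 + 9.71×115 = 919.2 + 234.82 + 1116.65 = 2270.67
L = 2273.23 / 2270.67 × 100 = 100.1127
Paasche component (current-period weights):
ΣP(2018)Q(2018) = 2.77×308 + 1.18×252 + 8.50×94 = 853.16 + 297.36 + 799 = 1949.52
ΣP(2010)Q(2018) = 2.40×308 + 1.18×252 + 9.71×94 = 739.2 + 297.36 + 912.74 = 1949.3
P = 1949.52 / 1949.3 × 100 = 100.0113
Fisher = √(L × P) = √(100.1127 × 100.0113) = 100.0620

100.06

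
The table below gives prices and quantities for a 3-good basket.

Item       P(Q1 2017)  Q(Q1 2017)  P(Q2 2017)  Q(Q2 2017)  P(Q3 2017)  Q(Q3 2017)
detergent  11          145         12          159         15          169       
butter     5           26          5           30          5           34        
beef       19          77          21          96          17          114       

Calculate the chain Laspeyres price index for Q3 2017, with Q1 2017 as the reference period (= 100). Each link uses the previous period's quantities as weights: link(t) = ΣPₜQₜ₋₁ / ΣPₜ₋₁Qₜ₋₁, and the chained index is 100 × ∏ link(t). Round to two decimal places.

Link Q1 2017→Q2 2017:
ΣP(Q2 2017)Q(Q1 2017) = 12×145 + 5×26 + 21×77 = 1740 + 130 + 1617 = 3487
ΣP(Q1 2017)Q(Q1 2017) = 11×145 + 5×26 + 19×77 = 1595 + 130 + 1463 = 3188
link = 3487/3188 = 1.093789
Link Q2 2017→Q3 2017:
ΣP(Q3 2017)Q(Q2 2017) = 15×159 + 5×30 + 17×96 = 2385 + 150 + 1632 = 4167
ΣP(Q2 2017)Q(Q2 2017) = 12×159 + 5×30 + 21×96 = 1908 + 150 + 2016 = 4074
link = 4167/4074 = 1.022828
Chained index = 100 × 1.093789 × 1.022828 = 111.8758

111.88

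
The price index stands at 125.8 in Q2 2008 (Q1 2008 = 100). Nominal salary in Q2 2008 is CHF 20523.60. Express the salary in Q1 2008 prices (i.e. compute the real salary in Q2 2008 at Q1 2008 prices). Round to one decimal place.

16314.5

Real = Nominal ÷ (Index/100) = 20523.60 ÷ (125.8/100)
     = 20523.60 ÷ 1.258 = 16314.4674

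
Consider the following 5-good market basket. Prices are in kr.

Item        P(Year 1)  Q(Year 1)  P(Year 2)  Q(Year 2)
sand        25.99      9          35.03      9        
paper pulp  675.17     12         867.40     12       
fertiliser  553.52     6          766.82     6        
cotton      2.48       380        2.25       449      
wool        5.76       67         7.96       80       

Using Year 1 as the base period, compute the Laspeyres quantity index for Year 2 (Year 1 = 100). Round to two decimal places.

Laspeyres quantity index uses base-period prices as weights.
ΣP(Year 1)·Q(Year 2) = 25.99×9 + 675.17×12 + 553.52×6 + 2.48×449 + 5.76×80 = 233.91 + 8102.04 + 3321.12 + 1113.52 + 460.8 = 13231.39
ΣP(Year 1)·Q(Year 1) = 25.99×9 + 675.17×12 + 553.52×6 + 2.48×380 + 5.76×67 = 233.91 + 8102.04 + 3321.12 + 942.4 + 385.92 = 12985.39
Index = 13231.39 / 12985.39 × 100 = 101.8944

101.89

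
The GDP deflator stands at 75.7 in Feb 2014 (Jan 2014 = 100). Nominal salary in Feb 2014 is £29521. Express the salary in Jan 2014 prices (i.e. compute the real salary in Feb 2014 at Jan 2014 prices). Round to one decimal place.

Real = Nominal ÷ (Index/100) = 29521 ÷ (75.7/100)
     = 29521 ÷ 0.757 = 38997.3580

38997.4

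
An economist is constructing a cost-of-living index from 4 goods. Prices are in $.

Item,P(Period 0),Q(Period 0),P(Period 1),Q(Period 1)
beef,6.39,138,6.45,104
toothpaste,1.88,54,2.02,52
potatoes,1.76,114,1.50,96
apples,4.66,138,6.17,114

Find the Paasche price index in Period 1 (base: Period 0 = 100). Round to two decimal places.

110.99

Paasche price index uses current-period quantities as weights.
ΣP(Period 1)·Q(Period 1) = 6.45×104 + 2.02×52 + 1.50×96 + 6.17×114 = 670.8 + 105.04 + 144 + 703.38 = 1623.22
ΣP(Period 0)·Q(Period 1) = 6.39×104 + 1.88×52 + 1.76×96 + 4.66×114 = 664.56 + 97.76 + 168.96 + 531.24 = 1462.52
Index = 1623.22 / 1462.52 × 100 = 110.9879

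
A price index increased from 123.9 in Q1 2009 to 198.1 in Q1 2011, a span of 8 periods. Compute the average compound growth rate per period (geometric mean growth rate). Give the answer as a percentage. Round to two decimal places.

6.04%

Growth factor = (198.1/123.9)^(1/8) = (1.598870)^(1/8) = 1.060417
Growth rate = 1.060417 − 1 = 0.060417 = 6.0417%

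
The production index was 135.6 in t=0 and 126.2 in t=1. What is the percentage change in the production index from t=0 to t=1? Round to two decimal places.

Change = (126.2 − 135.6) / 135.6 × 100
       = -9.4 / 135.6 × 100 = -6.9322%

-6.93%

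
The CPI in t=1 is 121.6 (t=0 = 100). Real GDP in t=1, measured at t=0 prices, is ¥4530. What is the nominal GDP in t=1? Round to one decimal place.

Nominal = Real × (Index/100) = 4530 × (121.6/100)
        = 4530 × 1.216 = 5508.4800

5508.5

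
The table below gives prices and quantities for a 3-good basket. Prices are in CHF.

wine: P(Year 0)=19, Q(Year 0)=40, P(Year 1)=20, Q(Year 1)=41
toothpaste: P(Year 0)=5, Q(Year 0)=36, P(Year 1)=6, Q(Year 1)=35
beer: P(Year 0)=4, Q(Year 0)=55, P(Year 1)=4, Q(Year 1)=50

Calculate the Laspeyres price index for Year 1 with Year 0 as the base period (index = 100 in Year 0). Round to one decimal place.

Laspeyres price index uses base-period quantities as weights.
ΣP(Year 1)·Q(Year 0) = 20×40 + 6×36 + 4×55 = 800 + 216 + 220 = 1236
ΣP(Year 0)·Q(Year 0) = 19×40 + 5×36 + 4×55 = 760 + 180 + 220 = 1160
Index = 1236 / 1160 × 100 = 106.5517

106.6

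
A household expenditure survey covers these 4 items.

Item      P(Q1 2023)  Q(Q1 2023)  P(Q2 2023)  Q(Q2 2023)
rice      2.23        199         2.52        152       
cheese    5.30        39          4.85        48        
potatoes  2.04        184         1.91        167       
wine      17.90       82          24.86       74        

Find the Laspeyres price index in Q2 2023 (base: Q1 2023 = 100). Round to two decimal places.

123.54

Laspeyres price index uses base-period quantities as weights.
ΣP(Q2 2023)·Q(Q1 2023) = 2.52×199 + 4.85×39 + 1.91×184 + 24.86×82 = 501.48 + 189.15 + 351.44 + 2038.52 = 3080.59
ΣP(Q1 2023)·Q(Q1 2023) = 2.23×199 + 5.30×39 + 2.04×184 + 17.90×82 = 443.77 + 206.7 + 375.36 + 1467.8 = 2493.63
Index = 3080.59 / 2493.63 × 100 = 123.5384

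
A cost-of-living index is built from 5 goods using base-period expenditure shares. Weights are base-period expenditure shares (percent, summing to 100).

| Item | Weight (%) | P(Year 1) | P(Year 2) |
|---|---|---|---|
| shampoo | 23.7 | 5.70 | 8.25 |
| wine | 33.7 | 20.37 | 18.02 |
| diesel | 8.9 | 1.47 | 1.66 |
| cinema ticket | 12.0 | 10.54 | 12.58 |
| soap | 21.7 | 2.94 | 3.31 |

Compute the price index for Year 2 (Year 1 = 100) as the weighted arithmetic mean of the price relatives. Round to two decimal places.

112.92

shampoo: 23.7 × (8.25/5.70) = 23.7 × 1.447368 = 34.3026
wine: 33.7 × (18.02/20.37) = 33.7 × 0.884634 = 29.8122
diesel: 8.9 × (1.66/1.47) = 8.9 × 1.129252 = 10.0503
cinema ticket: 12.0 × (12.58/10.54) = 12.0 × 1.193548 = 14.3226
soap: 21.7 × (3.31/2.94) = 21.7 × 1.125850 = 24.4310
Index = Σ wᵢ·(p₁ᵢ/p₀ᵢ) = 34.3026 + 29.8122 + 10.0503 + 14.3226 + 24.4310 = 112.9187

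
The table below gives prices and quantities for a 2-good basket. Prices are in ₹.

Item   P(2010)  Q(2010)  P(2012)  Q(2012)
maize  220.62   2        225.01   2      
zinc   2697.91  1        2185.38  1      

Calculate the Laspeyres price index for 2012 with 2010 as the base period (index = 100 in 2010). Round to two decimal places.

83.95

Laspeyres price index uses base-period quantities as weights.
ΣP(2012)·Q(2010) = 225.01×2 + 2185.38×1 = 450.02 + 2185.38 = 2635.4
ΣP(2010)·Q(2010) = 220.62×2 + 2697.91×1 = 441.24 + 2697.91 = 3139.15
Index = 2635.4 / 3139.15 × 100 = 83.9527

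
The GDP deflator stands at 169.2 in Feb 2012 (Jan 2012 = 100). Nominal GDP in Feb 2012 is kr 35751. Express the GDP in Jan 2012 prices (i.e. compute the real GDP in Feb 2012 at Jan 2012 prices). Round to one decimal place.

Real = Nominal ÷ (Index/100) = 35751 ÷ (169.2/100)
     = 35751 ÷ 1.692 = 21129.4326

21129.4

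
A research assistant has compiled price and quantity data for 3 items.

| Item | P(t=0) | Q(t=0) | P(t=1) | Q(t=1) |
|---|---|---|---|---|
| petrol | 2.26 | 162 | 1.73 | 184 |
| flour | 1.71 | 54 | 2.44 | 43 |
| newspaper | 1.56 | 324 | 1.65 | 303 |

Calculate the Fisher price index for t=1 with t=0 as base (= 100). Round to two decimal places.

Laspeyres component (base-period weights):
ΣP(t=1)Q(t=0) = 1.73×162 + 2.44×54 + 1.65×324 = 280.26 + 131.76 + 534.6 = 946.62
ΣP(t=0)Q(t=0) = 2.26×162 + 1.71×54 + 1.56×324 = 366.12 + 92.34 + 505.44 = 963.9
L = 946.62 / 963.9 × 100 = 98.2073
Paasche component (current-period weights):
ΣP(t=1)Q(t=1) = 1.73×184 + 2.44×43 + 1.65×303 = 318.32 + 104.92 + 499.95 = 923.19
ΣP(t=0)Q(t=1) = 2.26×184 + 1.71×43 + 1.56×303 = 415.84 + 73.53 + 472.68 = 962.05
P = 923.19 / 962.05 × 100 = 95.9607
Fisher = √(L × P) = √(98.2073 × 95.9607) = 97.0775

97.08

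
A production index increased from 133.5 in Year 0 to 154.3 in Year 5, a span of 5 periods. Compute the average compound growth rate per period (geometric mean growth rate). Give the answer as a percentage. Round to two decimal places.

Growth factor = (154.3/133.5)^(1/5) = (1.155805)^(1/5) = 1.029383
Growth rate = 1.029383 − 1 = 0.029383 = 2.9383%

2.94%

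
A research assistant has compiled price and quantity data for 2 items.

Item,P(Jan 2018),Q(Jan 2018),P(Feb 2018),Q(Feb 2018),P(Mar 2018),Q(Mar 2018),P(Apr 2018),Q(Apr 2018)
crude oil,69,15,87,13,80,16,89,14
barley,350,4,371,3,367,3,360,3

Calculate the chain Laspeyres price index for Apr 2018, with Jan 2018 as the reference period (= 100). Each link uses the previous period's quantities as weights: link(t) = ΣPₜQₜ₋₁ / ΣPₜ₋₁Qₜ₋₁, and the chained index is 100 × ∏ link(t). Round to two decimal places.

114.93

Link Jan 2018→Feb 2018:
ΣP(Feb 2018)Q(Jan 2018) = 87×15 + 371×4 = 1305 + 1484 = 2789
ΣP(Jan 2018)Q(Jan 2018) = 69×15 + 350×4 = 1035 + 1400 = 2435
link = 2789/2435 = 1.145380
Link Feb 2018→Mar 2018:
ΣP(Mar 2018)Q(Feb 2018) = 80×13 + 367×3 = 1040 + 1101 = 2141
ΣP(Feb 2018)Q(Feb 2018) = 87×13 + 371×3 = 1131 + 1113 = 2244
link = 2141/2244 = 0.954100
Link Mar 2018→Apr 2018:
ΣP(Apr 2018)Q(Mar 2018) = 89×16 + 360×3 = 1424 + 1080 = 2504
ΣP(Mar 2018)Q(Mar 2018) = 80×16 + 367×3 = 1280 + 1101 = 2381
link = 2504/2381 = 1.051659
Chained index = 100 × 1.145380 × 0.954100 × 1.051659 = 114.9260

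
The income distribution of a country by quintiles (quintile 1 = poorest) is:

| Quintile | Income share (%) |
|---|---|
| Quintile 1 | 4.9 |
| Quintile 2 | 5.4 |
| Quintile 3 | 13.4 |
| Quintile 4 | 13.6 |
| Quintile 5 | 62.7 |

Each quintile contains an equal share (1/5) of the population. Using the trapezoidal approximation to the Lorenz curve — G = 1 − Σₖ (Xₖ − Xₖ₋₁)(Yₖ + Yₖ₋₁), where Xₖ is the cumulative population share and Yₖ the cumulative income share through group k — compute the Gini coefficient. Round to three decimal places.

Cumulative income shares Yₖ: 0.0490, 0.1030, 0.2370, 0.3730, 1.0000
Σ (Xₖ−Xₖ₋₁)(Yₖ+Yₖ₋₁) = (1/5)(0.0490+0.0000) + (1/5)(0.1030+0.0490) + (1/5)(0.2370+0.1030) + (1/5)(0.3730+0.2370) + (1/5)(1.0000+0.3730)
  = 0.0098 + 0.0304 + 0.0680 + 0.1220 + 0.2746 = 0.5048
G = 1 − 0.5048 = 0.4952

0.495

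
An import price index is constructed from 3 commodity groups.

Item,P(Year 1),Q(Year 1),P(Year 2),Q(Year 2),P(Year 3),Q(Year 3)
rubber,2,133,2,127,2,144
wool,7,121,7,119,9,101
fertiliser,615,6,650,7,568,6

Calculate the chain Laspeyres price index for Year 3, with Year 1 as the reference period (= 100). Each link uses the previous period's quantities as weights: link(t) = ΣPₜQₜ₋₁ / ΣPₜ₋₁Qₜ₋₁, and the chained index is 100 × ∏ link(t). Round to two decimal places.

98.15

Link Year 1→Year 2:
ΣP(Year 2)Q(Year 1) = 2×133 + 7×121 + 650×6 = 266 + 847 + 3900 = 5013
ΣP(Year 1)Q(Year 1) = 2×133 + 7×121 + 615×6 = 266 + 847 + 3690 = 4803
link = 5013/4803 = 1.043723
Link Year 2→Year 3:
ΣP(Year 3)Q(Year 2) = 2×127 + 9×119 + 568×7 = 254 + 1071 + 3976 = 5301
ΣP(Year 2)Q(Year 2) = 2×127 + 7×119 + 650×7 = 254 + 833 + 4550 = 5637
link = 5301/5637 = 0.940394
Chained index = 100 × 1.043723 × 0.940394 = 98.1510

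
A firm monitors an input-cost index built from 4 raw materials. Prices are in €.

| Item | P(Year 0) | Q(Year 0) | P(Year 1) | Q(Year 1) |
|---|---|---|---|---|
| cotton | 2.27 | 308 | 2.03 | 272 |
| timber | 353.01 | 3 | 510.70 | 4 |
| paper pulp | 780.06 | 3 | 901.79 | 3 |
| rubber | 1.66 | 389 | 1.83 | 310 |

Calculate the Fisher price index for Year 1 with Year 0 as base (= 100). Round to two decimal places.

Laspeyres component (base-period weights):
ΣP(Year 1)Q(Year 0) = 2.03×308 + 510.70×3 + 901.79×3 + 1.83×389 = 625.24 + 1532.1 + 2705.37 + 711.87 = 5574.58
ΣP(Year 0)Q(Year 0) = 2.27×308 + 353.01×3 + 780.06×3 + 1.66×389 = 699.16 + 1059.03 + 2340.18 + 645.74 = 4744.11
L = 5574.58 / 4744.11 × 100 = 117.5053
Paasche component (current-period weights):
ΣP(Year 1)Q(Year 1) = 2.03×272 + 510.70×4 + 901.79×3 + 1.83×310 = 552.16 + 2042.8 + 2705.37 + 567.3 = 5867.63
ΣP(Year 0)Q(Year 1) = 2.27×272 + 353.01×4 + 780.06×3 + 1.66×310 = 617.44 + 1412.04 + 2340.18 + 514.6 = 4884.26
P = 5867.63 / 4884.26 × 100 = 120.1334
Fisher = √(L × P) = √(117.5053 × 120.1334) = 118.8121

118.81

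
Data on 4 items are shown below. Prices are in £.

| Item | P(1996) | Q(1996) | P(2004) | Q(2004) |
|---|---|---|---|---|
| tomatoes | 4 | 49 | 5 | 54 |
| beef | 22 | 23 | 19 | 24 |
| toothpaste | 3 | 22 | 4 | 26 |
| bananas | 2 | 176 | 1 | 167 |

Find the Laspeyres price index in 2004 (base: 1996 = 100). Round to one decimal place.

84.5

Laspeyres price index uses base-period quantities as weights.
ΣP(2004)·Q(1996) = 5×49 + 19×23 + 4×22 + 1×176 = 245 + 437 + 88 + 176 = 946
ΣP(1996)·Q(1996) = 4×49 + 22×23 + 3×22 + 2×176 = 196 + 506 + 66 + 352 = 1120
Index = 946 / 1120 × 100 = 84.4643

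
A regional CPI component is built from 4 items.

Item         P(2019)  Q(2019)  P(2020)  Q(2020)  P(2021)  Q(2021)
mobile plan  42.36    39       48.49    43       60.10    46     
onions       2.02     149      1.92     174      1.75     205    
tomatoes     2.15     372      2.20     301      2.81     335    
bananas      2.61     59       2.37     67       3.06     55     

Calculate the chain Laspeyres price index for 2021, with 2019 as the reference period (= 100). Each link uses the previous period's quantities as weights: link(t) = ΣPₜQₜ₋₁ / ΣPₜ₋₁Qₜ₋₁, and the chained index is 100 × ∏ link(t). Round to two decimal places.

131.15

Link 2019→2020:
ΣP(2020)Q(2019) = 48.49×39 + 1.92×149 + 2.20×372 + 2.37×59 = 1891.11 + 286.08 + 818.4 + 139.83 = 3135.42
ΣP(2019)Q(2019) = 42.36×39 + 2.02×149 + 2.15×372 + 2.61×59 = 1652.04 + 300.98 + 799.8 + 153.99 = 2906.81
link = 3135.42/2906.81 = 1.078646
Link 2020→2021:
ΣP(2021)Q(2020) = 60.10×43 + 1.75×174 + 2.81×301 + 3.06×67 = 2584.3 + 304.5 + 845.81 + 205.02 = 3939.63
ΣP(2020)Q(2020) = 48.49×43 + 1.92×174 + 2.20×301 + 2.37×67 = 2085.07 + 334.08 + 662.2 + 158.79 = 3240.14
link = 3939.63/3240.14 = 1.215883
Chained index = 100 × 1.078646 × 1.215883 = 131.1507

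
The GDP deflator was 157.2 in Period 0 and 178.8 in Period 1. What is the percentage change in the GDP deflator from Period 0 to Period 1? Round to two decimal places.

13.74%

Change = (178.8 − 157.2) / 157.2 × 100
       = 21.6 / 157.2 × 100 = 13.7405%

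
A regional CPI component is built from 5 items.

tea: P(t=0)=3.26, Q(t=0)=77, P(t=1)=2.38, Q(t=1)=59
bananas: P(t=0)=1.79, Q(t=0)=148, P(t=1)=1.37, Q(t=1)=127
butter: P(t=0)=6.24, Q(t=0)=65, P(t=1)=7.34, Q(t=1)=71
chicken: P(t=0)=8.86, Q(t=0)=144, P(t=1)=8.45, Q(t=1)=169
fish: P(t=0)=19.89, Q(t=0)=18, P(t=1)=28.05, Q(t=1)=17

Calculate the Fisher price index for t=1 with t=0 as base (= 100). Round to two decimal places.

Laspeyres component (base-period weights):
ΣP(t=1)Q(t=0) = 2.38×77 + 1.37×148 + 7.34×65 + 8.45×144 + 28.05×18 = 183.26 + 202.76 + 477.1 + 1216.8 + 504.9 = 2584.82
ΣP(t=0)Q(t=0) = 3.26×77 + 1.79×148 + 6.24×65 + 8.86×144 + 19.89×18 = 251.02 + 264.92 + 405.6 + 1275.84 + 358.02 = 2555.4
L = 2584.82 / 2555.4 × 100 = 101.1513
Paasche component (current-period weights):
ΣP(t=1)Q(t=1) = 2.38×59 + 1.37×127 + 7.34×71 + 8.45×169 + 28.05×17 = 140.42 + 173.99 + 521.14 + 1428.05 + 476.85 = 2740.45
ΣP(t=0)Q(t=1) = 3.26×59 + 1.79×127 + 6.24×71 + 8.86×169 + 19.89×17 = 192.34 + 227.33 + 443.04 + 1497.34 + 338.13 = 2698.18
P = 2740.45 / 2698.18 × 100 = 101.5666
Fisher = √(L × P) = √(101.1513 × 101.5666) = 101.3587

101.36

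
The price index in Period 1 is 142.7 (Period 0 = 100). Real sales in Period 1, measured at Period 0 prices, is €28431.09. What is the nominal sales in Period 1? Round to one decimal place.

Nominal = Real × (Index/100) = 28431.09 × (142.7/100)
        = 28431.09 × 1.427 = 40571.1654

40571.2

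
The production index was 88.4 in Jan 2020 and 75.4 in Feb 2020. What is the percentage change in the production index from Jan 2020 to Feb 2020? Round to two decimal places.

-14.71%

Change = (75.4 − 88.4) / 88.4 × 100
       = -13.0 / 88.4 × 100 = -14.7059%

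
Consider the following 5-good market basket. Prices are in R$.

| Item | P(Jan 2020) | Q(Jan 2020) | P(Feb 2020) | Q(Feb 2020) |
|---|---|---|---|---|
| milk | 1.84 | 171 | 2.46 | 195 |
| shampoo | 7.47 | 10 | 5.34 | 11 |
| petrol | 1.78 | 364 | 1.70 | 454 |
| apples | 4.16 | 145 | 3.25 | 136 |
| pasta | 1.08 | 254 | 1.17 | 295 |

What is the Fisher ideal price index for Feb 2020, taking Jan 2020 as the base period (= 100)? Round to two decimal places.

Laspeyres component (base-period weights):
ΣP(Feb 2020)Q(Jan 2020) = 2.46×171 + 5.34×10 + 1.70×364 + 3.25×145 + 1.17×254 = 420.66 + 53.4 + 618.8 + 471.25 + 297.18 = 1861.29
ΣP(Jan 2020)Q(Jan 2020) = 1.84×171 + 7.47×10 + 1.78×364 + 4.16×145 + 1.08×254 = 314.64 + 74.7 + 647.92 + 603.2 + 274.32 = 1914.78
L = 1861.29 / 1914.78 × 100 = 97.2065
Paasche component (current-period weights):
ΣP(Feb 2020)Q(Feb 2020) = 2.46×195 + 5.34×11 + 1.70×454 + 3.25×136 + 1.17×295 = 479.7 + 58.74 + 771.8 + 442 + 345.15 = 2097.39
ΣP(Jan 2020)Q(Feb 2020) = 1.84×195 + 7.47×11 + 1.78×454 + 4.16×136 + 1.08×295 = 358.8 + 82.17 + 808.12 + 565.76 + 318.6 = 2133.45
P = 2097.39 / 2133.45 × 100 = 98.3098
Fisher = √(L × P) = √(97.2065 × 98.3098) = 97.7566

97.76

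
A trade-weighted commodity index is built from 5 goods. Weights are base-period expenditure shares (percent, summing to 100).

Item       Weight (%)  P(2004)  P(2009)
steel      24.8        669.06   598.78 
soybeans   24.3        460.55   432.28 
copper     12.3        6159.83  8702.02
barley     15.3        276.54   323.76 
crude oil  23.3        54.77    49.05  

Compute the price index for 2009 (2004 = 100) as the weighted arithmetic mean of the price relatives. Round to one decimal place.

101.2

steel: 24.8 × (598.78/669.06) = 24.8 × 0.894957 = 22.1949
soybeans: 24.3 × (432.28/460.55) = 24.3 × 0.938617 = 22.8084
copper: 12.3 × (8702.02/6159.83) = 12.3 × 1.412705 = 17.3763
barley: 15.3 × (323.76/276.54) = 15.3 × 1.170753 = 17.9125
crude oil: 23.3 × (49.05/54.77) = 23.3 × 0.895563 = 20.8666
Index = Σ wᵢ·(p₁ᵢ/p₀ᵢ) = 22.1949 + 22.8084 + 17.3763 + 17.9125 + 20.8666 = 101.1587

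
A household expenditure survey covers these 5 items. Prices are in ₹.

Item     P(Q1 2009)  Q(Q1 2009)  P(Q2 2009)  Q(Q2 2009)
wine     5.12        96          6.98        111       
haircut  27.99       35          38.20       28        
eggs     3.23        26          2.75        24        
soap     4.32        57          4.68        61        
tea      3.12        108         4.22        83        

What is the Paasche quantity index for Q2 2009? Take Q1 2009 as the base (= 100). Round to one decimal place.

90.9

Paasche quantity index uses current-period prices as weights.
ΣP(Q2 2009)·Q(Q2 2009) = 6.98×111 + 38.20×28 + 2.75×24 + 4.68×61 + 4.22×83 = 774.78 + 1069.6 + 66 + 285.48 + 350.26 = 2546.12
ΣP(Q2 2009)·Q(Q1 2009) = 6.98×96 + 38.20×35 + 2.75×26 + 4.68×57 + 4.22×108 = 670.08 + 1337 + 71.5 + 266.76 + 455.76 = 2801.1
Index = 2546.12 / 2801.1 × 100 = 90.8971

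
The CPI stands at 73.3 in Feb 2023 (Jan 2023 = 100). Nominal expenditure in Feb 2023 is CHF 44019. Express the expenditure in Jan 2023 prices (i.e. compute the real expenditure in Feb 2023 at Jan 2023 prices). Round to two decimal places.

Real = Nominal ÷ (Index/100) = 44019 ÷ (73.3/100)
     = 44019 ÷ 0.733 = 60053.2060

60053.21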